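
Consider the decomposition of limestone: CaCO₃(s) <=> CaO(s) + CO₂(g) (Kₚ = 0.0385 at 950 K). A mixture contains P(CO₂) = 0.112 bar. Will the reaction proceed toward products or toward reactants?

(CaCO₃, CaO are pure solids — omitted from Qₚ.)
Qₚ = P(CO₂) = 0.112
Qₚ = 0.112 > Kₚ = 0.0385, so the reverse reaction proceeds.

reverse (toward reactants)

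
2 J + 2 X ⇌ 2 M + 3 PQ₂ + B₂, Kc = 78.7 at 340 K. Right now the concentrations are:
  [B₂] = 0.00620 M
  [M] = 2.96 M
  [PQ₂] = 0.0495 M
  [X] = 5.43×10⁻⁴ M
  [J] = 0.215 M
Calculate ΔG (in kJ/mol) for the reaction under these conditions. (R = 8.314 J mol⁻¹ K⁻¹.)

ΔG = 5.13 kJ/mol

Qc = [M]²·[PQ₂]³·[B₂] / ([J]²·[X]²) = (2.96)²·(0.0495)³·(0.00620) / ((0.215)²·(5.43×10⁻⁴)²) = 483
ΔG = RT ln(Qc/Kc) = (8.314 J mol⁻¹ K⁻¹)(340 K) × ln(483/78.7)
   = (2.827 kJ/mol)(1.814) = 5.13 kJ/mol
ΔG > 0, so the forward reaction is non-spontaneous (proceeds in reverse).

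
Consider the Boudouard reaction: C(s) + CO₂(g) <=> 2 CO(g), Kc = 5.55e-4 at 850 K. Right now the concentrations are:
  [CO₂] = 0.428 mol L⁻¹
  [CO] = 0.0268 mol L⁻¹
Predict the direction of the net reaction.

(C is a pure solid — omitted from Qc.)
Qc = [CO]² / [CO₂] = (0.0268)² / (0.428) = 0.00168
Qc = 0.00168 > Kc = 5.55e-4, so the reverse reaction proceeds.

toward reactants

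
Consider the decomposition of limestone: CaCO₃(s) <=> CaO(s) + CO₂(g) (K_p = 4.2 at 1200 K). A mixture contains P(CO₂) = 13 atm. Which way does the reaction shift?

to the left

(CaCO₃, CaO are pure solids — omitted from Q_p.)
Q_p = P(CO₂) = 13
Q_p = 13 > K_p = 4.2, so the reverse reaction proceeds.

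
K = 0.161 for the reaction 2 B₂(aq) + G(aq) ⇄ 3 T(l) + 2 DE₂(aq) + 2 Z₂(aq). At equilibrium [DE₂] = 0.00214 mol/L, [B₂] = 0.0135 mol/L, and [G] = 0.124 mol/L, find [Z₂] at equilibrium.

(T is a pure liquid — omitted from K.)
At equilibrium, K = [DE₂]²·[Z₂]² / ([B₂]²·[G]) = 0.161.
(0.00214)²·([Z₂])² / ((0.0135)²·(0.124)) = 0.161
[Z₂]² = 0.794 ⇒ [Z₂] = 0.891 mol/L

[Z₂] = 0.891 mol/L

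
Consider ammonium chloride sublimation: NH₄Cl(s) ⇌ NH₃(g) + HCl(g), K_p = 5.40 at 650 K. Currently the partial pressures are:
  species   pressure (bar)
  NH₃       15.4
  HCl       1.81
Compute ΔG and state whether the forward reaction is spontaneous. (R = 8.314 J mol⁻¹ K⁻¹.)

ΔG = 8.87 kJ/mol; the forward reaction is non-spontaneous

(NH₄Cl is a pure solid — omitted from Q_p.)
Q_p = P(NH₃)·P(HCl) = (15.4)·(1.81) = 27.9
ΔG = RT ln(Q_p/K_p) = (8.314 J mol⁻¹ K⁻¹)(650 K) × ln(27.9/5.40)
   = (5.404 kJ/mol)(1.642) = 8.87 kJ/mol
ΔG > 0, so the forward reaction is non-spontaneous (proceeds in reverse).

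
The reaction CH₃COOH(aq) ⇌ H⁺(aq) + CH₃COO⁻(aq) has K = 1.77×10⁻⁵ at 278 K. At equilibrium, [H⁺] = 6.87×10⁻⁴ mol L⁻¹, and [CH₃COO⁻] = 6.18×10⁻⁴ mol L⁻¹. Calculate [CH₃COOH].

At equilibrium, K = [H⁺]·[CH₃COO⁻] / [CH₃COOH] = 1.77×10⁻⁵.
(6.87×10⁻⁴)·(6.18×10⁻⁴) / ([CH₃COOH]) = 1.77×10⁻⁵
[CH₃COOH] = 0.0240 mol L⁻¹

[CH₃COOH] = 0.0240 mol L⁻¹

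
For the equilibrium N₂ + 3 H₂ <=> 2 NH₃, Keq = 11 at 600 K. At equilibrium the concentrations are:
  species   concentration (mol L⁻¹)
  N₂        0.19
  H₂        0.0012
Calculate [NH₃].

[NH₃] = 6.0×10⁻⁵ mol L⁻¹

At equilibrium, Keq = [NH₃]² / ([N₂]·[H₂]³) = 11.
([NH₃])² / ((0.19)·(0.0012)³) = 11
[NH₃]² = 3.61×10⁻⁹ ⇒ [NH₃] = 6.0×10⁻⁵ mol L⁻¹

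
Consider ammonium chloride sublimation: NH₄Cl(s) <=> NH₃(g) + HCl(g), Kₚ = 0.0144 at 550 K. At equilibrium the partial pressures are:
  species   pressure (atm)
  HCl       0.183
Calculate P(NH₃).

P(NH₃) = 0.0787 atm

(NH₄Cl is a pure solid — omitted from Kₚ.)
At equilibrium, Kₚ = P(NH₃)·P(HCl) = 0.0144.
(P(NH₃))·(0.183) = 0.0144
P(NH₃) = 0.0787 atm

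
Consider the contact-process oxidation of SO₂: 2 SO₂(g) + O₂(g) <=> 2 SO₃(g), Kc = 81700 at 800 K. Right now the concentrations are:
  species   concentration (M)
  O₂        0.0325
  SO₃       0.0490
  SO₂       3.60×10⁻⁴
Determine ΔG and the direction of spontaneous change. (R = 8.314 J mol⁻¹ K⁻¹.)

ΔG = 12.9 kJ/mol; the forward reaction is non-spontaneous

Qc = [SO₃]² / ([SO₂]²·[O₂]) = (0.0490)² / ((3.60×10⁻⁴)²·(0.0325)) = 5.70×10⁵
ΔG = RT ln(Qc/Kc) = (8.314 J mol⁻¹ K⁻¹)(800 K) × ln(5.70×10⁵/81700)
   = (6.651 kJ/mol)(1.943) = 12.9 kJ/mol
ΔG > 0, so the forward reaction is non-spontaneous (proceeds in reverse).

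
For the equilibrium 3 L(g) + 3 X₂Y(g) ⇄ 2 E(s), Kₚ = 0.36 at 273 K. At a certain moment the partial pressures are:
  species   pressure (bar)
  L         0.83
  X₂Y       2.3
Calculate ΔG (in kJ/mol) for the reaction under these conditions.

ΔG = -2.08 kJ/mol

(E is a pure solid — omitted from Qₚ.)
Qₚ = 1 / (P(L)³·P(X₂Y)³) = 1 / ((0.83)³·(2.3)³) = 0.144
ΔG = RT ln(Qₚ/Kₚ) = (8.314 J mol⁻¹ K⁻¹)(273 K) × ln(0.144/0.36)
   = (2.270 kJ/mol)(-0.9163) = -2.08 kJ/mol
ΔG < 0, so the forward reaction is spontaneous (proceeds forward).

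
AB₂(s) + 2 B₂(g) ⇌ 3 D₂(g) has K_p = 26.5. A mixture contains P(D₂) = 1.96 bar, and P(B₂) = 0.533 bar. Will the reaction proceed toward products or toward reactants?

(AB₂ is a pure solid — omitted from Q_p.)
Q_p = P(D₂)³ / P(B₂)² = (1.96)³ / (0.533)² = 26.5
Q_p = 26.5 = K_p, so the system is already at equilibrium.

neither direction; the system is at equilibrium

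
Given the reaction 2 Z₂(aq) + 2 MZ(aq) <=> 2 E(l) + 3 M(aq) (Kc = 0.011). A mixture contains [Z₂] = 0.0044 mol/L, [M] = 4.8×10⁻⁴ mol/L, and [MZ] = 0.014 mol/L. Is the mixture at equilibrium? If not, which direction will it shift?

(E is a pure liquid — omitted from Qc.)
Qc = [M]³ / ([Z₂]²·[MZ]²) = (4.8×10⁻⁴)³ / ((0.0044)²·(0.014)²) = 0.029
Qc = 0.029 > Kc = 0.011: net reverse reaction.

no; Q > K, reaction proceeds in reverse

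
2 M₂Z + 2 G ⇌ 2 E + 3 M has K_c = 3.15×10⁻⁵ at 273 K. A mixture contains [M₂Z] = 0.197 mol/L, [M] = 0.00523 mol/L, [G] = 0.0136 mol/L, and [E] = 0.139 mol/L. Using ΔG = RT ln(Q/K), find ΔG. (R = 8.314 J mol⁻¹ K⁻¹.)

Q_c = [E]²·[M]³ / ([M₂Z]²·[G]²) = (0.139)²·(0.00523)³ / ((0.197)²·(0.0136)²) = 3.85×10⁻⁴
ΔG = RT ln(Q_c/K_c) = (8.314 J mol⁻¹ K⁻¹)(273 K) × ln(3.85×10⁻⁴/3.15×10⁻⁵)
   = (2.270 kJ/mol)(2.503) = 5.68 kJ/mol
ΔG > 0, so the forward reaction is non-spontaneous (proceeds in reverse).

ΔG = 5.68 kJ/mol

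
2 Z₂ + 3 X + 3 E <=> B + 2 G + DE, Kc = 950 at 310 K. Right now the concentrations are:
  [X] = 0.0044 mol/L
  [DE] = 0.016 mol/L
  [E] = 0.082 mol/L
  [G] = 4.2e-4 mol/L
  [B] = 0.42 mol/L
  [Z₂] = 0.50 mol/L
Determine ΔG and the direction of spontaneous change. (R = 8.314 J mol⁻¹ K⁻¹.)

ΔG = -5.78 kJ/mol; the forward reaction is spontaneous

Qc = [B]·[G]²·[DE] / ([Z₂]²·[X]³·[E]³) = (0.42)·(4.2e-4)²·(0.016) / ((0.50)²·(0.0044)³·(0.082)³) = 101
ΔG = RT ln(Qc/Kc) = (8.314 J mol⁻¹ K⁻¹)(310 K) × ln(101/950)
   = (2.577 kJ/mol)(-2.241) = -5.78 kJ/mol
ΔG < 0, so the forward reaction is spontaneous (proceeds forward).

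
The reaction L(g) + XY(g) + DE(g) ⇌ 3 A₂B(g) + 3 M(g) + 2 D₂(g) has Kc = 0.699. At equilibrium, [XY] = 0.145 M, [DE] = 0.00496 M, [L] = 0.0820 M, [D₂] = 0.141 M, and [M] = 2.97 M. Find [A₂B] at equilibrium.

[A₂B] = 0.0429 M

At equilibrium, Kc = [A₂B]³·[M]³·[D₂]² / ([L]·[XY]·[DE]) = 0.699.
([A₂B])³·(2.97)³·(0.141)² / ((0.0820)·(0.145)·(0.00496)) = 0.699
[A₂B]³ = 7.91e-5 ⇒ [A₂B] = 0.0429 M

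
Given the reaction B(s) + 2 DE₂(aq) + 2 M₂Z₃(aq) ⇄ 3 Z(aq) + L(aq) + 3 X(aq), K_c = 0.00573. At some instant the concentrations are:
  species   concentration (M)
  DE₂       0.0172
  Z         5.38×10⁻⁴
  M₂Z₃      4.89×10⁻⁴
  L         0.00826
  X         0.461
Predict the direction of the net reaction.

toward products

(B is a pure solid — omitted from Q_c.)
Q_c = [Z]³·[L]·[X]³ / ([DE₂]²·[M₂Z₃]²) = (5.38×10⁻⁴)³·(0.00826)·(0.461)³ / ((0.0172)²·(4.89×10⁻⁴)²) = 0.00178
Q_c = 0.00178 < K_c = 0.00573, so the forward reaction proceeds.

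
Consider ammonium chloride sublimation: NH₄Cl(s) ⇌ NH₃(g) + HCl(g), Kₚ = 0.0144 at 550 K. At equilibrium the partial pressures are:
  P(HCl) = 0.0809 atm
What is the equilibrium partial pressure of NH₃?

P(NH₃) = 0.178 atm

(NH₄Cl is a pure solid — omitted from Kₚ.)
At equilibrium, Kₚ = P(NH₃)·P(HCl) = 0.0144.
(P(NH₃))·(0.0809) = 0.0144
P(NH₃) = 0.178 atm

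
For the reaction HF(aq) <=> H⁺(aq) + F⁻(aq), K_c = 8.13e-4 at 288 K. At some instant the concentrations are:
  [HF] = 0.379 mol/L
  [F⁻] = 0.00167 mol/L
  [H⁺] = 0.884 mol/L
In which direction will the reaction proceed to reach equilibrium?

Q_c = [H⁺]·[F⁻] / [HF] = (0.884)·(0.00167) / (0.379) = 0.00390
Q_c = 0.00390 > K_c = 8.13e-4, so the reverse reaction proceeds.

in the reverse direction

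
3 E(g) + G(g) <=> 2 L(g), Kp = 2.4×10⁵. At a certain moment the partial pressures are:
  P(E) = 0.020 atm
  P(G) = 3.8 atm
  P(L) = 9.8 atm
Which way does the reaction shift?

Qp = P(L)² / (P(E)³·P(G)) = (9.8)² / ((0.020)³·(3.8)) = 3.2×10⁶
Qp = 3.2×10⁶ > Kp = 2.4×10⁵, so the reverse reaction proceeds.

to the left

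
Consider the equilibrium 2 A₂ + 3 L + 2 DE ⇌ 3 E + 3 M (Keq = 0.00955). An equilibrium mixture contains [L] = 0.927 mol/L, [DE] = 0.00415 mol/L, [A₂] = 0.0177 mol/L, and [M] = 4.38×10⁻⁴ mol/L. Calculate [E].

At equilibrium, Keq = [E]³·[M]³ / ([A₂]²·[L]³·[DE]²) = 0.00955.
([E])³·(4.38×10⁻⁴)³ / ((0.0177)²·(0.927)³·(0.00415)²) = 0.00955
[E]³ = 0.488 ⇒ [E] = 0.788 mol/L

[E] = 0.788 mol/L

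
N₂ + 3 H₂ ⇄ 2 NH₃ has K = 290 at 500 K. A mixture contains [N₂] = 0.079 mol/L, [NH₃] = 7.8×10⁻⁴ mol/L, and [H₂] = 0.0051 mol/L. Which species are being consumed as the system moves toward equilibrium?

Q = [NH₃]² / ([N₂]·[H₂]³) = (7.8×10⁻⁴)² / ((0.079)·(0.0051)³) = 58
Q = 58 < K = 290: net forward reaction.

N₂, H₂ (reactants)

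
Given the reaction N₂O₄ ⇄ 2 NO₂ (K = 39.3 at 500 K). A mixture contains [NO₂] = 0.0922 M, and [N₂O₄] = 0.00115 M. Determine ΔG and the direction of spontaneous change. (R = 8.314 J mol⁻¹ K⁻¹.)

ΔG = -6.95 kJ/mol; the forward reaction is spontaneous

Q = [NO₂]² / [N₂O₄] = (0.0922)² / (0.00115) = 7.39
ΔG = RT ln(Q/K) = (8.314 J mol⁻¹ K⁻¹)(500 K) × ln(7.39/39.3)
   = (4.157 kJ/mol)(-1.671) = -6.95 kJ/mol
ΔG < 0, so the forward reaction is spontaneous (proceeds forward).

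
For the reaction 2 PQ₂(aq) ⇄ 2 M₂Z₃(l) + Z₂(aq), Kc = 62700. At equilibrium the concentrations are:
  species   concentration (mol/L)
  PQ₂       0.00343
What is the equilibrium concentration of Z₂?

(M₂Z₃ is a pure liquid — omitted from Kc.)
At equilibrium, Kc = [Z₂] / [PQ₂]² = 62700.
([Z₂]) / (0.00343)² = 62700
[Z₂] = 0.738 mol/L

[Z₂] = 0.738 mol/L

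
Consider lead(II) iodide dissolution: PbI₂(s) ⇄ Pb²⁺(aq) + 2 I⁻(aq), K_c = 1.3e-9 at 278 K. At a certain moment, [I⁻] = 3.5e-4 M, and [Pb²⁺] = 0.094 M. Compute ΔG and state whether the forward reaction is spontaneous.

ΔG = 5.04 kJ/mol; the forward reaction is non-spontaneous

(PbI₂ is a pure solid — omitted from Q_c.)
Q_c = [Pb²⁺]·[I⁻]² = (0.094)·(3.5e-4)² = 1.15e-8
ΔG = RT ln(Q_c/K_c) = (8.314 J mol⁻¹ K⁻¹)(278 K) × ln(1.15e-8/1.3e-9)
   = (2.311 kJ/mol)(2.180) = 5.04 kJ/mol
ΔG > 0, so the forward reaction is non-spontaneous (proceeds in reverse).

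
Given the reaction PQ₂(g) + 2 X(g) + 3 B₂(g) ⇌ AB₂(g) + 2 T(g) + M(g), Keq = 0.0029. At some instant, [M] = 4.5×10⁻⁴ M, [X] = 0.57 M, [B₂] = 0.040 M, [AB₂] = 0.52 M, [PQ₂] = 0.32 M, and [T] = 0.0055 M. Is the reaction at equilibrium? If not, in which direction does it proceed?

forward (toward products)

Q = [AB₂]·[T]²·[M] / ([PQ₂]·[X]²·[B₂]³) = (0.52)·(0.0055)²·(4.5×10⁻⁴) / ((0.32)·(0.57)²·(0.040)³) = 0.0011
Q = 0.0011 < Keq = 0.0029, so the forward reaction proceeds.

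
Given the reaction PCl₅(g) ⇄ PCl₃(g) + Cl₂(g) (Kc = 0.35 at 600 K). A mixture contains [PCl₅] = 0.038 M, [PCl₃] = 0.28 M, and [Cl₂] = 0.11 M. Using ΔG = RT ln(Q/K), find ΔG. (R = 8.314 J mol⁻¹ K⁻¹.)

Qc = [PCl₃]·[Cl₂] / [PCl₅] = (0.28)·(0.11) / (0.038) = 0.811
ΔG = RT ln(Qc/Kc) = (8.314 J mol⁻¹ K⁻¹)(600 K) × ln(0.811/0.35)
   = (4.988 kJ/mol)(0.8403) = 4.19 kJ/mol
ΔG > 0, so the forward reaction is non-spontaneous (proceeds in reverse).

ΔG = 4.19 kJ/mol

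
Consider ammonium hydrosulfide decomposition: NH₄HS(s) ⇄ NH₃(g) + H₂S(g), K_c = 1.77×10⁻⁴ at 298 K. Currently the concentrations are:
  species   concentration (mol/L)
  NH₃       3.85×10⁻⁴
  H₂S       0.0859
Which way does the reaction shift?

forward (toward products)

(NH₄HS is a pure solid — omitted from Q_c.)
Q_c = [NH₃]·[H₂S] = (3.85×10⁻⁴)·(0.0859) = 3.31×10⁻⁵
Q_c = 3.31×10⁻⁵ < K_c = 1.77×10⁻⁴, so the forward reaction proceeds.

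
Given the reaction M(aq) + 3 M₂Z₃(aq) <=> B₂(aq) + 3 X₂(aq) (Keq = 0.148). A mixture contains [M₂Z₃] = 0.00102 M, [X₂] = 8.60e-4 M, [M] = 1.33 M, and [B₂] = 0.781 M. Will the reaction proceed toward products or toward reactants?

in the reverse direction

Q = [B₂]·[X₂]³ / ([M]·[M₂Z₃]³) = (0.781)·(8.60e-4)³ / ((1.33)·(0.00102)³) = 0.352
Q = 0.352 > Keq = 0.148, so the reverse reaction proceeds.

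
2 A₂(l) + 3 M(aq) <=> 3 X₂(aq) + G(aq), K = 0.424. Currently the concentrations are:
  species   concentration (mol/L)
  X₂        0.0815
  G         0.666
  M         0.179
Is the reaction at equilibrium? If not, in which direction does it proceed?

forward (toward products)

(A₂ is a pure liquid — omitted from Q.)
Q = [X₂]³·[G] / [M]³ = (0.0815)³·(0.666) / (0.179)³ = 0.0629
Q = 0.0629 < K = 0.424, so the forward reaction proceeds.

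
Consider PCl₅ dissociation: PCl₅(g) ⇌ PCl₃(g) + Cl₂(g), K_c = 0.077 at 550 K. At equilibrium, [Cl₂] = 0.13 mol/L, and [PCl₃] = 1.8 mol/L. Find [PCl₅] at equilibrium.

[PCl₅] = 3.0 mol/L

At equilibrium, K_c = [PCl₃]·[Cl₂] / [PCl₅] = 0.077.
(1.8)·(0.13) / ([PCl₅]) = 0.077
[PCl₅] = 3.04 = 3.0 mol/L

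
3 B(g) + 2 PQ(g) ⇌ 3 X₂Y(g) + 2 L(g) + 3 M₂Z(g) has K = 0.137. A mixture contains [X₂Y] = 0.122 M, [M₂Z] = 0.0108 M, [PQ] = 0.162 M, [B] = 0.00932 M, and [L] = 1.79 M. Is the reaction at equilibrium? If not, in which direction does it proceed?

Q = [X₂Y]³·[L]²·[M₂Z]³ / ([B]³·[PQ]²) = (0.122)³·(1.79)²·(0.0108)³ / ((0.00932)³·(0.162)²) = 0.345
Q = 0.345 > K = 0.137, so the reverse reaction proceeds.

to the left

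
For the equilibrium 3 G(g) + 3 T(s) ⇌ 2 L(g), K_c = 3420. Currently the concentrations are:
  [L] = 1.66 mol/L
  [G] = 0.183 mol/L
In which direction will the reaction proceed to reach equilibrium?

to the right

(T is a pure solid — omitted from Q_c.)
Q_c = [L]² / [G]³ = (1.66)² / (0.183)³ = 450
Q_c = 450 < K_c = 3420, so the forward reaction proceeds.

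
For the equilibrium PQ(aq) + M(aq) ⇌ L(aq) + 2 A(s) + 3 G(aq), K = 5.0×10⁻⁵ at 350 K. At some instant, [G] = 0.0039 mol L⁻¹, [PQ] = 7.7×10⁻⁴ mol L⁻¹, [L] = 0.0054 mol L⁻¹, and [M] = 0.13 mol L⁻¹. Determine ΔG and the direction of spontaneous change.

(A is a pure solid — omitted from Q.)
Q = [L]·[G]³ / ([PQ]·[M]) = (0.0054)·(0.0039)³ / ((7.7×10⁻⁴)·(0.13)) = 3.20×10⁻⁶
ΔG = RT ln(Q/K) = (8.314 J mol⁻¹ K⁻¹)(350 K) × ln(3.20×10⁻⁶/5.0×10⁻⁵)
   = (2.910 kJ/mol)(-2.749) = -8.00 kJ/mol
ΔG < 0, so the forward reaction is spontaneous (proceeds forward).

ΔG = -8.00 kJ/mol; the forward reaction is spontaneous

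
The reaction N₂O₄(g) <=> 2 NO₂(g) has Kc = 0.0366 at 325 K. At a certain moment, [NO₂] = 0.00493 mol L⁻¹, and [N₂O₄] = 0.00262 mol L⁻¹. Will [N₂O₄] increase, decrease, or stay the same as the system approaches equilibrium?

Qc = [NO₂]² / [N₂O₄] = (0.00493)² / (0.00262) = 0.00928
Qc = 0.00928 < Kc = 0.0366: net forward reaction.
N₂O₄ is a reactant, so it decreases.

decrease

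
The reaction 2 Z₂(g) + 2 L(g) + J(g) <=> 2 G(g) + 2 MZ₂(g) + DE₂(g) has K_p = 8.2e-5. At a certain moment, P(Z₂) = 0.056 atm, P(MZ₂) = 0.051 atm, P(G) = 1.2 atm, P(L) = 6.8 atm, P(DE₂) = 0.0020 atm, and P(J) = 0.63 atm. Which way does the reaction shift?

no net change (already at equilibrium)

Q_p = P(G)²·P(MZ₂)²·P(DE₂) / (P(Z₂)²·P(L)²·P(J)) = (1.2)²·(0.051)²·(0.0020) / ((0.056)²·(6.8)²·(0.63)) = 8.2e-5
Q_p = 8.2e-5 = K_p, so the system is already at equilibrium.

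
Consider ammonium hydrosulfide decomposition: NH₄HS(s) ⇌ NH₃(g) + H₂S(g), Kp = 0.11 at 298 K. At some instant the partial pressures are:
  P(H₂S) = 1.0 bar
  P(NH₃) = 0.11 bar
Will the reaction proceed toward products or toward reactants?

at equilibrium

(NH₄HS is a pure solid — omitted from Qp.)
Qp = P(NH₃)·P(H₂S) = (0.11)·(1.0) = 0.11
Qp = 0.11 = Kp, so the system is already at equilibrium.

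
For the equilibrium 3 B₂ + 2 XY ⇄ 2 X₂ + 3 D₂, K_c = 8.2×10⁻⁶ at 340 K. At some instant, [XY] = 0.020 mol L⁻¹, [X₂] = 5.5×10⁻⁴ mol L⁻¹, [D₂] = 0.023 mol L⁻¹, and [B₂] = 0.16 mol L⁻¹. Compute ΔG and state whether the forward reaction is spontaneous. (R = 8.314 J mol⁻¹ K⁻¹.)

ΔG = -3.66 kJ/mol; the forward reaction is spontaneous

Q_c = [X₂]²·[D₂]³ / ([B₂]³·[XY]²) = (5.5×10⁻⁴)²·(0.023)³ / ((0.16)³·(0.020)²) = 2.25×10⁻⁶
ΔG = RT ln(Q_c/K_c) = (8.314 J mol⁻¹ K⁻¹)(340 K) × ln(2.25×10⁻⁶/8.2×10⁻⁶)
   = (2.827 kJ/mol)(-1.293) = -3.66 kJ/mol
ΔG < 0, so the forward reaction is spontaneous (proceeds forward).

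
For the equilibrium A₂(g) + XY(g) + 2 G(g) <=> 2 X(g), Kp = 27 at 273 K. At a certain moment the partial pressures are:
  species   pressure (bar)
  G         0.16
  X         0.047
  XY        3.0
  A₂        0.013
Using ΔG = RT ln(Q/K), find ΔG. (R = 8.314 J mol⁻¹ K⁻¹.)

Qp = P(X)² / (P(A₂)·P(XY)·P(G)²) = (0.047)² / ((0.013)·(3.0)·(0.16)²) = 2.21
ΔG = RT ln(Qp/Kp) = (8.314 J mol⁻¹ K⁻¹)(273 K) × ln(2.21/27)
   = (2.270 kJ/mol)(-2.503) = -5.68 kJ/mol
ΔG < 0, so the forward reaction is spontaneous (proceeds forward).

ΔG = -5.68 kJ/mol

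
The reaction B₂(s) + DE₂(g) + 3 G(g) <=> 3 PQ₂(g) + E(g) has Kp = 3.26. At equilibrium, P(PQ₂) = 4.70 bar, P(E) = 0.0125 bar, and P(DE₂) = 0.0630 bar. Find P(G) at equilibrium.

(B₂ is a pure solid — omitted from Kp.)
At equilibrium, Kp = P(PQ₂)³·P(E) / (P(DE₂)·P(G)³) = 3.26.
(4.70)³·(0.0125) / ((0.0630)·(P(G))³) = 3.26
P(G)³ = 6.32 ⇒ P(G) = 1.85 bar

P(G) = 1.85 bar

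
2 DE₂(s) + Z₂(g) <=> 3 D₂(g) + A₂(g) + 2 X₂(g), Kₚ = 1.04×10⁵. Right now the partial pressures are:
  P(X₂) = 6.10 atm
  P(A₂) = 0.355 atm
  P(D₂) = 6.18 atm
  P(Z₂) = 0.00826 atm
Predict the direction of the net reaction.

reverse (toward reactants)

(DE₂ is a pure solid — omitted from Qₚ.)
Qₚ = P(D₂)³·P(A₂)·P(X₂)² / P(Z₂) = (6.18)³·(0.355)·(6.10)² / (0.00826) = 3.77×10⁵
Qₚ = 3.77×10⁵ > Kₚ = 1.04×10⁵, so the reverse reaction proceeds.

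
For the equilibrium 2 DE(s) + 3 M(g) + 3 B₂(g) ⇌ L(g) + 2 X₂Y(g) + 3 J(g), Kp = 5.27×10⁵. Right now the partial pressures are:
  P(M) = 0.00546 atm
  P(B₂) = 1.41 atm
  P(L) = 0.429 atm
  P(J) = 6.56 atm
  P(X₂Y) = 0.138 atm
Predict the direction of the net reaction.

(DE is a pure solid — omitted from Qp.)
Qp = P(L)·P(X₂Y)²·P(J)³ / (P(M)³·P(B₂)³) = (0.429)·(0.138)²·(6.56)³ / ((0.00546)³·(1.41)³) = 5.05×10⁶
Qp = 5.05×10⁶ > Kp = 5.27×10⁵, so the reverse reaction proceeds.

in the reverse direction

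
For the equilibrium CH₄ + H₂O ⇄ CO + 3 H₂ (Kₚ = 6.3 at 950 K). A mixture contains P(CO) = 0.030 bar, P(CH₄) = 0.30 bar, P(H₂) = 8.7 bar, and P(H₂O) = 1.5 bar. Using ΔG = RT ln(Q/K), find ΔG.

Qₚ = P(CO)·P(H₂)³ / (P(CH₄)·P(H₂O)) = (0.030)·(8.7)³ / ((0.30)·(1.5)) = 43.9
ΔG = RT ln(Qₚ/Kₚ) = (8.314 J mol⁻¹ K⁻¹)(950 K) × ln(43.9/6.3)
   = (7.898 kJ/mol)(1.941) = 15.3 kJ/mol
ΔG > 0, so the forward reaction is non-spontaneous (proceeds in reverse).

ΔG = 15.3 kJ/mol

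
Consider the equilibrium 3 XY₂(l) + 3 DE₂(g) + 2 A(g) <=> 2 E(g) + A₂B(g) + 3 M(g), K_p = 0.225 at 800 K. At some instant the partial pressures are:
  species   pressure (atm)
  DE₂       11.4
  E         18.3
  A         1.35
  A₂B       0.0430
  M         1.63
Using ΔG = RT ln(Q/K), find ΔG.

ΔG = -15.1 kJ/mol

(XY₂ is a pure liquid — omitted from Q_p.)
Q_p = P(E)²·P(A₂B)·P(M)³ / (P(DE₂)³·P(A)²) = (18.3)²·(0.0430)·(1.63)³ / ((11.4)³·(1.35)²) = 0.0231
ΔG = RT ln(Q_p/K_p) = (8.314 J mol⁻¹ K⁻¹)(800 K) × ln(0.0231/0.225)
   = (6.651 kJ/mol)(-2.276) = -15.1 kJ/mol
ΔG < 0, so the forward reaction is spontaneous (proceeds forward).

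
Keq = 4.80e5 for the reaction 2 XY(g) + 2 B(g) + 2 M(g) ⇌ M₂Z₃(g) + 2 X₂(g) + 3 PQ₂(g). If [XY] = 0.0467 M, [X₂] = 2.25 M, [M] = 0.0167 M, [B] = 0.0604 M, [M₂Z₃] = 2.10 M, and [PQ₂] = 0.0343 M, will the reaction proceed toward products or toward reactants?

Q = [M₂Z₃]·[X₂]²·[PQ₂]³ / ([XY]²·[B]²·[M]²) = (2.10)·(2.25)²·(0.0343)³ / ((0.0467)²·(0.0604)²·(0.0167)²) = 1.93e5
Q = 1.93e5 < Keq = 4.80e5, so the forward reaction proceeds.

in the forward direction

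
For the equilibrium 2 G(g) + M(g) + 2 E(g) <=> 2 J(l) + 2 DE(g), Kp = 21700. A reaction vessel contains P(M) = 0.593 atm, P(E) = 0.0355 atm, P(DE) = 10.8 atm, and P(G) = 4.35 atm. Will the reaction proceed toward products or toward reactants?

to the right

(J is a pure liquid — omitted from Qp.)
Qp = P(DE)² / (P(G)²·P(M)·P(E)²) = (10.8)² / ((4.35)²·(0.593)·(0.0355)²) = 8250
Qp = 8250 < Kp = 21700, so the forward reaction proceeds.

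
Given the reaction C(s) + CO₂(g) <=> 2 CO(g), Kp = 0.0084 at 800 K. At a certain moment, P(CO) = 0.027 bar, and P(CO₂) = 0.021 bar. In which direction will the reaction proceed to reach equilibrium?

(C is a pure solid — omitted from Qp.)
Qp = P(CO)² / P(CO₂) = (0.027)² / (0.021) = 0.035
Qp = 0.035 > Kp = 0.0084, so the reverse reaction proceeds.

reverse (toward reactants)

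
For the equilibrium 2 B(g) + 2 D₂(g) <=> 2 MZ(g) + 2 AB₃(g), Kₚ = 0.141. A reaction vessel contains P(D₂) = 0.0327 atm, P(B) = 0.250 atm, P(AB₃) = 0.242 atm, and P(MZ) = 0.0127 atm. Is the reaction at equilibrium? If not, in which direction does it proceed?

Qₚ = P(MZ)²·P(AB₃)² / (P(B)²·P(D₂)²) = (0.0127)²·(0.242)² / ((0.250)²·(0.0327)²) = 0.141
Qₚ = 0.141 = Kₚ, so the system is already at equilibrium.

at equilibrium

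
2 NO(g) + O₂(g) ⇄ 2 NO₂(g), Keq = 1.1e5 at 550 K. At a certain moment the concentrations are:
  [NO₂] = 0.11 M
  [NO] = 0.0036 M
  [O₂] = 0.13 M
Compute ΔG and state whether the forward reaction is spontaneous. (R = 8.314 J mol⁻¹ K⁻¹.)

Q = [NO₂]² / ([NO]²·[O₂]) = (0.11)² / ((0.0036)²·(0.13)) = 7180
ΔG = RT ln(Q/Keq) = (8.314 J mol⁻¹ K⁻¹)(550 K) × ln(7180/1.1e5)
   = (4.573 kJ/mol)(-2.729) = -12.5 kJ/mol
ΔG < 0, so the forward reaction is spontaneous (proceeds forward).

ΔG = -12.5 kJ/mol; the forward reaction is spontaneous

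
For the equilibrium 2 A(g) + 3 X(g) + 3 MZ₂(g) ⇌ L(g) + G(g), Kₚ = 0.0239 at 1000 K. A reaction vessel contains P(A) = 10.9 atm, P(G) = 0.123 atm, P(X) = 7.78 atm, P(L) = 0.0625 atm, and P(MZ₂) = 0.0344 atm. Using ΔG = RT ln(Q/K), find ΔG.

ΔG = -16.3 kJ/mol

Qₚ = P(L)·P(G) / (P(A)²·P(X)³·P(MZ₂)³) = (0.0625)·(0.123) / ((10.9)²·(7.78)³·(0.0344)³) = 0.00338
ΔG = RT ln(Qₚ/Kₚ) = (8.314 J mol⁻¹ K⁻¹)(1000 K) × ln(0.00338/0.0239)
   = (8.314 kJ/mol)(-1.956) = -16.3 kJ/mol
ΔG < 0, so the forward reaction is spontaneous (proceeds forward).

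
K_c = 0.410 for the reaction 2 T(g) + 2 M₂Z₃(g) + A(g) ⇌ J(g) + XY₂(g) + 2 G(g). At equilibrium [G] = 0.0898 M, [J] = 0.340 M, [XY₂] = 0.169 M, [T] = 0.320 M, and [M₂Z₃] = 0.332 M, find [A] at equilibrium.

At equilibrium, K_c = [J]·[XY₂]·[G]² / ([T]²·[M₂Z₃]²·[A]) = 0.410.
(0.340)·(0.169)·(0.0898)² / ((0.320)²·(0.332)²·([A])) = 0.410
[A] = 0.100 M

[A] = 0.100 M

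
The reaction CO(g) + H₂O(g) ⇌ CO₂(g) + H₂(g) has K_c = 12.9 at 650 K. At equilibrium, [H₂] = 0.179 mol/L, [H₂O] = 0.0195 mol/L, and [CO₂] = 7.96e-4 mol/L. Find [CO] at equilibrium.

[CO] = 5.66e-4 mol/L

At equilibrium, K_c = [CO₂]·[H₂] / ([CO]·[H₂O]) = 12.9.
(7.96e-4)·(0.179) / (([CO])·(0.0195)) = 12.9
[CO] = 5.66e-4 mol/L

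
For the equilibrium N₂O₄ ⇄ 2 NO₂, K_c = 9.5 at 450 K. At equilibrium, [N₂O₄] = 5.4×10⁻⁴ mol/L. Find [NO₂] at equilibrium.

[NO₂] = 0.072 mol/L

At equilibrium, K_c = [NO₂]² / [N₂O₄] = 9.5.
([NO₂])² / (5.4×10⁻⁴) = 9.5
[NO₂]² = 0.00513 ⇒ [NO₂] = 0.072 mol/L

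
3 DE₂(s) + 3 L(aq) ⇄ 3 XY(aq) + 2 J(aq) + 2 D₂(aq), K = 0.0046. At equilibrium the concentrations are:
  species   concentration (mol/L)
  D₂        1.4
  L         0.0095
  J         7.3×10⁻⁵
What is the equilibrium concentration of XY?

(DE₂ is a pure solid — omitted from K.)
At equilibrium, K = [XY]³·[J]²·[D₂]² / [L]³ = 0.0046.
([XY])³·(7.3×10⁻⁵)²·(1.4)² / (0.0095)³ = 0.0046
[XY]³ = 0.378 ⇒ [XY] = 0.72 mol/L

[XY] = 0.72 mol/L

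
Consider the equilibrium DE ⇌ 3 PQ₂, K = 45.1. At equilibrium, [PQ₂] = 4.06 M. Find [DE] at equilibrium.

[DE] = 1.48 M

At equilibrium, K = [PQ₂]³ / [DE] = 45.1.
(4.06)³ / ([DE]) = 45.1
[DE] = 1.48 M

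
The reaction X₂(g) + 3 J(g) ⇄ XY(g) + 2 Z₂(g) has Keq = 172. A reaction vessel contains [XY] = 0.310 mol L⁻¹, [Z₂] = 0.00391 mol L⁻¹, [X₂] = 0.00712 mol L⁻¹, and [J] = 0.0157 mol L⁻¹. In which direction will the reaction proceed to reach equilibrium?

Q = [XY]·[Z₂]² / ([X₂]·[J]³) = (0.310)·(0.00391)² / ((0.00712)·(0.0157)³) = 172
Q = 172 = Keq, so the system is already at equilibrium.

no net change (already at equilibrium)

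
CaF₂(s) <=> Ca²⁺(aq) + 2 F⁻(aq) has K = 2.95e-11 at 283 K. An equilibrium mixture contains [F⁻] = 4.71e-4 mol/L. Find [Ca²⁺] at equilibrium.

(CaF₂ is a pure solid — omitted from K.)
At equilibrium, K = [Ca²⁺]·[F⁻]² = 2.95e-11.
([Ca²⁺])·(4.71e-4)² = 2.95e-11
[Ca²⁺] = 1.33e-4 mol/L

[Ca²⁺] = 1.33e-4 mol/L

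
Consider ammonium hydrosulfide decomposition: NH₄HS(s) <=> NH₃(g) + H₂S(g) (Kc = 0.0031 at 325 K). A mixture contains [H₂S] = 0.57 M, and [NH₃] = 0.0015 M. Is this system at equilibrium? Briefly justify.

no; Q < K, reaction proceeds forward

(NH₄HS is a pure solid — omitted from Qc.)
Qc = [NH₃]·[H₂S] = (0.0015)·(0.57) = 8.6×10⁻⁴
Qc = 8.6×10⁻⁴ < Kc = 0.0031: net forward reaction.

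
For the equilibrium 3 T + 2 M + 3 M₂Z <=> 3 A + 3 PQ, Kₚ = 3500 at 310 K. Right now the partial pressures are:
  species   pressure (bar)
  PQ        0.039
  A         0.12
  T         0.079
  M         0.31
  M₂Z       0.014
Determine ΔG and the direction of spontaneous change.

ΔG = -3.84 kJ/mol; the forward reaction is spontaneous

Qₚ = P(A)³·P(PQ)³ / (P(T)³·P(M)²·P(M₂Z)³) = (0.12)³·(0.039)³ / ((0.079)³·(0.31)²·(0.014)³) = 788
ΔG = RT ln(Qₚ/Kₚ) = (8.314 J mol⁻¹ K⁻¹)(310 K) × ln(788/3500)
   = (2.577 kJ/mol)(-1.491) = -3.84 kJ/mol
ΔG < 0, so the forward reaction is spontaneous (proceeds forward).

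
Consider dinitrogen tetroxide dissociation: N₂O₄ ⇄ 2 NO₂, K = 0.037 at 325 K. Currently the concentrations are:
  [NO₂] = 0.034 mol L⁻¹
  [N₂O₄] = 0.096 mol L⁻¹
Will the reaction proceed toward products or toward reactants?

to the right

Q = [NO₂]² / [N₂O₄] = (0.034)² / (0.096) = 0.012
Q = 0.012 < K = 0.037, so the forward reaction proceeds.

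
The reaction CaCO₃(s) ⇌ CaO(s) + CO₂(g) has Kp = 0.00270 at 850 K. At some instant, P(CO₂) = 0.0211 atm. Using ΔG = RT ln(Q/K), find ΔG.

(CaCO₃, CaO are pure solids — omitted from Qp.)
Qp = P(CO₂) = 0.0211
ΔG = RT ln(Qp/Kp) = (8.314 J mol⁻¹ K⁻¹)(850 K) × ln(0.0211/0.00270)
   = (7.067 kJ/mol)(2.056) = 14.5 kJ/mol
ΔG > 0, so the forward reaction is non-spontaneous (proceeds in reverse).

ΔG = 14.5 kJ/mol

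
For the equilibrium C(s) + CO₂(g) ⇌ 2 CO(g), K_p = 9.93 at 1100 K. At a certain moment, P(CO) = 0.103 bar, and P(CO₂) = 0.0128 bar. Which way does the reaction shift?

toward products

(C is a pure solid — omitted from Q_p.)
Q_p = P(CO)² / P(CO₂) = (0.103)² / (0.0128) = 0.829
Q_p = 0.829 < K_p = 9.93, so the forward reaction proceeds.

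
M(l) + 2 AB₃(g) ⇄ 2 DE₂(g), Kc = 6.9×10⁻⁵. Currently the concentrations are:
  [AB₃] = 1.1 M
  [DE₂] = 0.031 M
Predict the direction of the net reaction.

(M is a pure liquid — omitted from Qc.)
Qc = [DE₂]² / [AB₃]² = (0.031)² / (1.1)² = 7.9×10⁻⁴
Qc = 7.9×10⁻⁴ > Kc = 6.9×10⁻⁵, so the reverse reaction proceeds.

reverse (toward reactants)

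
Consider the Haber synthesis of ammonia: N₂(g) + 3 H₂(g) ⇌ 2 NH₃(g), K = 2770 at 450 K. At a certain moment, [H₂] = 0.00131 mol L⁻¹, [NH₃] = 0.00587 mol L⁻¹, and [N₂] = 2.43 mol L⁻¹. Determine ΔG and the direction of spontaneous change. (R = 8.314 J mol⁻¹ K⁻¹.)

Q = [NH₃]² / ([N₂]·[H₂]³) = (0.00587)² / ((2.43)·(0.00131)³) = 6310
ΔG = RT ln(Q/K) = (8.314 J mol⁻¹ K⁻¹)(450 K) × ln(6310/2770)
   = (3.741 kJ/mol)(0.8233) = 3.08 kJ/mol
ΔG > 0, so the forward reaction is non-spontaneous (proceeds in reverse).

ΔG = 3.08 kJ/mol; the forward reaction is non-spontaneous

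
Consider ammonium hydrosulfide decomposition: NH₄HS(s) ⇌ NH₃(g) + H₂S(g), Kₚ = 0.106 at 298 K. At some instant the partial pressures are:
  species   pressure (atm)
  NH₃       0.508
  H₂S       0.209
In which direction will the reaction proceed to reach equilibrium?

(NH₄HS is a pure solid — omitted from Qₚ.)
Qₚ = P(NH₃)·P(H₂S) = (0.508)·(0.209) = 0.106
Qₚ = 0.106 = Kₚ, so the system is already at equilibrium.

no net change (already at equilibrium)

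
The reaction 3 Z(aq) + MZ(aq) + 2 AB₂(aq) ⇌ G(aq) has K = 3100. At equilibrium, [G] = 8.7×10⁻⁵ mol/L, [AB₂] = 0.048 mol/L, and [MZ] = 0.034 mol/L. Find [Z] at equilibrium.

[Z] = 0.071 mol/L

At equilibrium, K = [G] / ([Z]³·[MZ]·[AB₂]²) = 3100.
(8.7×10⁻⁵) / (([Z])³·(0.034)·(0.048)²) = 3100
[Z]³ = 3.58×10⁻⁴ ⇒ [Z] = 0.071 mol/L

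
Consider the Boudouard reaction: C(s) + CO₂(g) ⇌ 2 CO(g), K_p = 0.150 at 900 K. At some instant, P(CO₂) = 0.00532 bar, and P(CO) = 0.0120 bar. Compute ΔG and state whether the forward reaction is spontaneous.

ΔG = -12.8 kJ/mol; the forward reaction is spontaneous

(C is a pure solid — omitted from Q_p.)
Q_p = P(CO)² / P(CO₂) = (0.0120)² / (0.00532) = 0.0271
ΔG = RT ln(Q_p/K_p) = (8.314 J mol⁻¹ K⁻¹)(900 K) × ln(0.0271/0.150)
   = (7.483 kJ/mol)(-1.711) = -12.8 kJ/mol
ΔG < 0, so the forward reaction is spontaneous (proceeds forward).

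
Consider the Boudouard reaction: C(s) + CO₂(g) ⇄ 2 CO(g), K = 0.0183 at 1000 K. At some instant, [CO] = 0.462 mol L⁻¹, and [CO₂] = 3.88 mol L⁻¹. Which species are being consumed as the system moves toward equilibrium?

(C is a pure solid — omitted from Q.)
Q = [CO]² / [CO₂] = (0.462)² / (3.88) = 0.0550
Q = 0.0550 > K = 0.0183: net reverse reaction.

CO (products)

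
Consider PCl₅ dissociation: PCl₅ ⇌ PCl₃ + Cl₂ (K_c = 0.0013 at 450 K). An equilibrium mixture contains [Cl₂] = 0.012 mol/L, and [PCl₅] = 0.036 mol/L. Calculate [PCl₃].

At equilibrium, K_c = [PCl₃]·[Cl₂] / [PCl₅] = 0.0013.
([PCl₃])·(0.012) / (0.036) = 0.0013
[PCl₃] = 0.00390 = 0.0039 mol/L

[PCl₃] = 0.0039 mol/L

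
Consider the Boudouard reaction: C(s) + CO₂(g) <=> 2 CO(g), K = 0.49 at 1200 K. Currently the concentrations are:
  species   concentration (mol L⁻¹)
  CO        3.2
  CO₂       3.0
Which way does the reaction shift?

(C is a pure solid — omitted from Q.)
Q = [CO]² / [CO₂] = (3.2)² / (3.0) = 3.4
Q = 3.4 > K = 0.49, so the reverse reaction proceeds.

reverse (toward reactants)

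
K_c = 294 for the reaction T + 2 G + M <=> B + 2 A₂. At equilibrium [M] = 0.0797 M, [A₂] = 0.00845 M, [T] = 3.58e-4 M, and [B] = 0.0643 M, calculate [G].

[G] = 0.0234 M

At equilibrium, K_c = [B]·[A₂]² / ([T]·[G]²·[M]) = 294.
(0.0643)·(0.00845)² / ((3.58e-4)·([G])²·(0.0797)) = 294
[G]² = 5.47e-4 ⇒ [G] = 0.0234 M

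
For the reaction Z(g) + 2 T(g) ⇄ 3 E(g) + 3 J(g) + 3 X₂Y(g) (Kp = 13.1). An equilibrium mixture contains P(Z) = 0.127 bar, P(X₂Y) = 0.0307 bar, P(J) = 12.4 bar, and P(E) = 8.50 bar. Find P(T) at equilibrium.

P(T) = 4.51 bar

At equilibrium, Kp = P(E)³·P(J)³·P(X₂Y)³ / (P(Z)·P(T)²) = 13.1.
(8.50)³·(12.4)³·(0.0307)³ / ((0.127)·(P(T))²) = 13.1
P(T)² = 20.4 ⇒ P(T) = 4.51 bar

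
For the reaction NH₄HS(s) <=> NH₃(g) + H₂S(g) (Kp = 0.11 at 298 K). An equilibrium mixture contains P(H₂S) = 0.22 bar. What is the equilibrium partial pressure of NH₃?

(NH₄HS is a pure solid — omitted from Kp.)
At equilibrium, Kp = P(NH₃)·P(H₂S) = 0.11.
(P(NH₃))·(0.22) = 0.11
P(NH₃) = 0.500 = 0.50 bar

P(NH₃) = 0.50 bar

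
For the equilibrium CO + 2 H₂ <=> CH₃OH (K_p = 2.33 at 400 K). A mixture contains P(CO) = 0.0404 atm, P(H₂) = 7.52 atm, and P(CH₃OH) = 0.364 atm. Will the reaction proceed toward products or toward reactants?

forward (toward products)

Q_p = P(CH₃OH) / (P(CO)·P(H₂)²) = (0.364) / ((0.0404)·(7.52)²) = 0.159
Q_p = 0.159 < K_p = 2.33, so the forward reaction proceeds.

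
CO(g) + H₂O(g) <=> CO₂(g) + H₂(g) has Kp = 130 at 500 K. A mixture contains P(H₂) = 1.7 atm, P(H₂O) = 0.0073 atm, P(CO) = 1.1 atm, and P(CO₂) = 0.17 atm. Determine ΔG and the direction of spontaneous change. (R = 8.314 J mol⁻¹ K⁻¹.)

ΔG = -5.34 kJ/mol; the forward reaction is spontaneous

Qp = P(CO₂)·P(H₂) / (P(CO)·P(H₂O)) = (0.17)·(1.7) / ((1.1)·(0.0073)) = 36.0
ΔG = RT ln(Qp/Kp) = (8.314 J mol⁻¹ K⁻¹)(500 K) × ln(36.0/130)
   = (4.157 kJ/mol)(-1.284) = -5.34 kJ/mol
ΔG < 0, so the forward reaction is spontaneous (proceeds forward).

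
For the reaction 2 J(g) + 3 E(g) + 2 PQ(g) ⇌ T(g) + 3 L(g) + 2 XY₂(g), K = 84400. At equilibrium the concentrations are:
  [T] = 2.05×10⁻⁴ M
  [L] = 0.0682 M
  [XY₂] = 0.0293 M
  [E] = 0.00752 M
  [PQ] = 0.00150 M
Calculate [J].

[J] = 0.0263 M

At equilibrium, K = [T]·[L]³·[XY₂]² / ([J]²·[E]³·[PQ]²) = 84400.
(2.05×10⁻⁴)·(0.0682)³·(0.0293)² / (([J])²·(0.00752)³·(0.00150)²) = 84400
[J]² = 6.91×10⁻⁴ ⇒ [J] = 0.0263 M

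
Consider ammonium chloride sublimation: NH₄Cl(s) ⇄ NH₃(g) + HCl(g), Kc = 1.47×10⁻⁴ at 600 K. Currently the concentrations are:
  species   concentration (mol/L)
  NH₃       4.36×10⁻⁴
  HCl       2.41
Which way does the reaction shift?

to the left

(NH₄Cl is a pure solid — omitted from Qc.)
Qc = [NH₃]·[HCl] = (4.36×10⁻⁴)·(2.41) = 0.00105
Qc = 0.00105 > Kc = 1.47×10⁻⁴, so the reverse reaction proceeds.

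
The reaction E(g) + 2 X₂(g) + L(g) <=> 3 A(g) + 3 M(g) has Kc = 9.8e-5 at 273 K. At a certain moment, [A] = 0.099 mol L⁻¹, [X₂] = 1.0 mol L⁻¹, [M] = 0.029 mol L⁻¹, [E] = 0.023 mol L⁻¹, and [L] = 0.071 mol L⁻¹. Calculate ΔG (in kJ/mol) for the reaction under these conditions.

Qc = [A]³·[M]³ / ([E]·[X₂]²·[L]) = (0.099)³·(0.029)³ / ((0.023)·(1.0)²·(0.071)) = 1.45e-5
ΔG = RT ln(Qc/Kc) = (8.314 J mol⁻¹ K⁻¹)(273 K) × ln(1.45e-5/9.8e-5)
   = (2.270 kJ/mol)(-1.911) = -4.34 kJ/mol
ΔG < 0, so the forward reaction is spontaneous (proceeds forward).

ΔG = -4.34 kJ/mol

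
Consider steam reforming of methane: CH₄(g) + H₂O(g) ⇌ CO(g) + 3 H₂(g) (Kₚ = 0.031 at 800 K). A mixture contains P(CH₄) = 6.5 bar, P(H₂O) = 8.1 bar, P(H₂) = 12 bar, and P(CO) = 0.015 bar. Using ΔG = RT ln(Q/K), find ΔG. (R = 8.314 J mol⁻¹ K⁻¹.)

ΔG = 18.4 kJ/mol

Qₚ = P(CO)·P(H₂)³ / (P(CH₄)·P(H₂O)) = (0.015)·(12)³ / ((6.5)·(8.1)) = 0.492
ΔG = RT ln(Qₚ/Kₚ) = (8.314 J mol⁻¹ K⁻¹)(800 K) × ln(0.492/0.031)
   = (6.651 kJ/mol)(2.764) = 18.4 kJ/mol
ΔG > 0, so the forward reaction is non-spontaneous (proceeds in reverse).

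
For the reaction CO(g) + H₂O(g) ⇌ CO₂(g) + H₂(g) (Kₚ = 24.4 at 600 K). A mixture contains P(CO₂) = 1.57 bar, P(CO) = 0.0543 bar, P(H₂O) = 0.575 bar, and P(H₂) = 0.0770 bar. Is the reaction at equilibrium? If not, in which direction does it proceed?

forward (toward products)

Qₚ = P(CO₂)·P(H₂) / (P(CO)·P(H₂O)) = (1.57)·(0.0770) / ((0.0543)·(0.575)) = 3.87
Qₚ = 3.87 < Kₚ = 24.4, so the forward reaction proceeds.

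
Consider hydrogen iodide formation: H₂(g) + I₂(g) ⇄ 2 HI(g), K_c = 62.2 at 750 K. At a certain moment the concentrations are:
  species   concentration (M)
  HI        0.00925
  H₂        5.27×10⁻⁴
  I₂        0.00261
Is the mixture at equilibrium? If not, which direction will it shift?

yes, at equilibrium

Q_c = [HI]² / ([H₂]·[I₂]) = (0.00925)² / ((5.27×10⁻⁴)·(0.00261)) = 62.2
Q_c = 62.2 = K_c; the system is at equilibrium.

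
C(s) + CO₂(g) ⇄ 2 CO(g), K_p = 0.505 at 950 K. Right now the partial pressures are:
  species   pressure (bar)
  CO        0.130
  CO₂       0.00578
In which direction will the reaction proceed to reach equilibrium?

(C is a pure solid — omitted from Q_p.)
Q_p = P(CO)² / P(CO₂) = (0.130)² / (0.00578) = 2.92
Q_p = 2.92 > K_p = 0.505, so the reverse reaction proceeds.

reverse (toward reactants)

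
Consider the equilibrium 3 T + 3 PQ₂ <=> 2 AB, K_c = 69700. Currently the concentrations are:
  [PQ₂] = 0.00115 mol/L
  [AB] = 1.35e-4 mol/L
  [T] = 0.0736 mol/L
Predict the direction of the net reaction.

forward (toward products)

Q_c = [AB]² / ([T]³·[PQ₂]³) = (1.35e-4)² / ((0.0736)³·(0.00115)³) = 30100
Q_c = 30100 < K_c = 69700, so the forward reaction proceeds.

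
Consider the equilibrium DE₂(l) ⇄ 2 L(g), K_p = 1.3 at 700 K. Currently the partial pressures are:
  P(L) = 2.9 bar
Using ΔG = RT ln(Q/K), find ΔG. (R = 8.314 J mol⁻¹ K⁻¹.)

(DE₂ is a pure liquid — omitted from Q_p.)
Q_p = P(L)² = (2.9)² = 8.41
ΔG = RT ln(Q_p/K_p) = (8.314 J mol⁻¹ K⁻¹)(700 K) × ln(8.41/1.3)
   = (5.820 kJ/mol)(1.867) = 10.9 kJ/mol
ΔG > 0, so the forward reaction is non-spontaneous (proceeds in reverse).

ΔG = 10.9 kJ/mol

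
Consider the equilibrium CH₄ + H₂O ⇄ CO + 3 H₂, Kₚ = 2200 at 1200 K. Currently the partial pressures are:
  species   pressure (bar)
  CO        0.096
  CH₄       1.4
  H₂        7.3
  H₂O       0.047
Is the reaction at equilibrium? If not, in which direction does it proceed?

in the forward direction

Qₚ = P(CO)·P(H₂)³ / (P(CH₄)·P(H₂O)) = (0.096)·(7.3)³ / ((1.4)·(0.047)) = 570
Qₚ = 570 < Kₚ = 2200, so the forward reaction proceeds.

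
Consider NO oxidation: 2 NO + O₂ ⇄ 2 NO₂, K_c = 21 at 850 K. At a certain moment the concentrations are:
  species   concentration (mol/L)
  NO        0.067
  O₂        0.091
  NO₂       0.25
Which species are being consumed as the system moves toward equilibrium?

NO₂ (products)

Q_c = [NO₂]² / ([NO]²·[O₂]) = (0.25)² / ((0.067)²·(0.091)) = 150
Q_c = 150 > K_c = 21: net reverse reaction.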